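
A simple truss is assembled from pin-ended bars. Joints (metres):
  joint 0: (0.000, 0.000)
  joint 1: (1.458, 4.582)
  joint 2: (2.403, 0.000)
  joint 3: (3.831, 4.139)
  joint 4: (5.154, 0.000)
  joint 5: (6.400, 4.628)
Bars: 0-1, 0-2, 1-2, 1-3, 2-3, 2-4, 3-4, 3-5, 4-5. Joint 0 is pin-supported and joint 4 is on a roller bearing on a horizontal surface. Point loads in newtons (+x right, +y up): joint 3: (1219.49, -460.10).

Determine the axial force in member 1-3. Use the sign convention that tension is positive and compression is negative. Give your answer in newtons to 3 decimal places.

N=6 nodes, M=9 members, R=3 reactions → 2N=12, M+R=12
member 0 (0-1): L=4.8084, (cx,cy)=(0.3032,0.9529)
member 1 (0-2): L=2.4030, (cx,cy)=(1.0000,0.0000)
member 2 (1-2): L=4.6784, (cx,cy)=(0.2020,-0.9794)
member 3 (1-3): L=2.4140, (cx,cy)=(0.9830,-0.1835)
member 4 (2-3): L=4.3784, (cx,cy)=(0.3261,0.9453)
member 5 (2-4): L=2.7510, (cx,cy)=(1.0000,0.0000)
member 6 (3-4): L=4.3453, (cx,cy)=(0.3045,-0.9525)
member 7 (3-5): L=2.6151, (cx,cy)=(0.9824,0.1870)
member 8 (4-5): L=4.7928, (cx,cy)=(0.2600,0.9656)
solve A·x = −loads:
  F[0-1] = +903.7751 N (tension)
  F[0-2] = +945.4466 N (tension)
  F[1-2] = -968.8916 N (compression)
  F[1-3] = +477.8659 N (tension)
  F[2-3] = +1003.8090 N (tension)
  F[2-4] = +422.3517 N (tension)
  F[3-4] = -1387.1850 N (compression)
  F[3-5] = -0.0000 N (compression)
  F[4-5] = +0.0000 N (tension)
  Rx@0 = -1219.4900 N
  Ry@0 = -861.2256 N
  Ry@4 = +1321.3256 N

477.866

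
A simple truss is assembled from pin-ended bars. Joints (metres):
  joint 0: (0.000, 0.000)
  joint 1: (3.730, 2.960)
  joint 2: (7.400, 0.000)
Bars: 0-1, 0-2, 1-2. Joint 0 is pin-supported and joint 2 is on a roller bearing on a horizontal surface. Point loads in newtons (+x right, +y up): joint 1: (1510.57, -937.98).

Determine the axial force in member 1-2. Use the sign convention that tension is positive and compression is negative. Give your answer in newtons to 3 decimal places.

-1715.564

N=3 nodes, M=3 members, R=3 reactions → 2N=6, M+R=6
member 0 (0-1): L=4.7618, (cx,cy)=(0.7833,0.6216)
member 1 (0-2): L=7.4000, (cx,cy)=(1.0000,0.0000)
member 2 (1-2): L=4.7149, (cx,cy)=(0.7784,-0.6278)
solve A·x = −loads:
  F[0-1] = +223.6757 N (tension)
  F[0-2] = +1335.3600 N (tension)
  F[1-2] = -1715.5640 N (compression)
  Rx@0 = -1510.5700 N
  Ry@0 = -139.0406 N
  Ry@2 = +1077.0206 N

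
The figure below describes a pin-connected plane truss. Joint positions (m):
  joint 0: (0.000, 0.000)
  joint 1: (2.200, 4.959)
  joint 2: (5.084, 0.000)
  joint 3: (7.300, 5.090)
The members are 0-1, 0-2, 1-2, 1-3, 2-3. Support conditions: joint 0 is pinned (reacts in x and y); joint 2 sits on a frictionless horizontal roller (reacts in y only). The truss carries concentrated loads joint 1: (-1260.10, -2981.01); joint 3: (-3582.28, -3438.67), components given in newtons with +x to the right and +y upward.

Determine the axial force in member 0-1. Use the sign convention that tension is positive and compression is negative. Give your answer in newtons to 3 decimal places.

-5478.511

N=4 nodes, M=5 members, R=3 reactions → 2N=8, M+R=8
member 0 (0-1): L=5.4251, (cx,cy)=(0.4055,0.9141)
member 1 (0-2): L=5.0840, (cx,cy)=(1.0000,0.0000)
member 2 (1-2): L=5.7366, (cx,cy)=(0.5027,-0.8644)
member 3 (1-3): L=5.1017, (cx,cy)=(0.9997,0.0257)
member 4 (2-3): L=5.5515, (cx,cy)=(0.3992,0.9169)
solve A·x = −loads:
  F[0-1] = -5478.5112 N (compression)
  F[0-2] = -2620.7195 N (compression)
  F[1-2] = +2281.9898 N (tension)
  F[1-3] = -2109.4866 N (compression)
  F[2-3] = -3691.3453 N (compression)
  Rx@0 = +4842.3800 N
  Ry@0 = +5007.8248 N
  Ry@2 = +1411.8552 N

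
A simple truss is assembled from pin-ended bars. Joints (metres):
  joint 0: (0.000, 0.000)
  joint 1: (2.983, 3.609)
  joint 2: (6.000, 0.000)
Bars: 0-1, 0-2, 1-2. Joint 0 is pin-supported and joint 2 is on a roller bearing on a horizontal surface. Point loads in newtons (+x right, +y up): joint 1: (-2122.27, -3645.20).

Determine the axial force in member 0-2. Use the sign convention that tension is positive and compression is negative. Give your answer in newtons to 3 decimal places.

447.849

N=3 nodes, M=3 members, R=3 reactions → 2N=6, M+R=6
member 0 (0-1): L=4.6822, (cx,cy)=(0.6371,0.7708)
member 1 (0-2): L=6.0000, (cx,cy)=(1.0000,0.0000)
member 2 (1-2): L=4.7040, (cx,cy)=(0.6414,-0.7672)
solve A·x = −loads:
  F[0-1] = -4034.1464 N (compression)
  F[0-2] = +447.8490 N (tension)
  F[1-2] = -698.2633 N (compression)
  Rx@0 = +2122.2700 N
  Ry@0 = +3109.4735 N
  Ry@2 = +535.7265 N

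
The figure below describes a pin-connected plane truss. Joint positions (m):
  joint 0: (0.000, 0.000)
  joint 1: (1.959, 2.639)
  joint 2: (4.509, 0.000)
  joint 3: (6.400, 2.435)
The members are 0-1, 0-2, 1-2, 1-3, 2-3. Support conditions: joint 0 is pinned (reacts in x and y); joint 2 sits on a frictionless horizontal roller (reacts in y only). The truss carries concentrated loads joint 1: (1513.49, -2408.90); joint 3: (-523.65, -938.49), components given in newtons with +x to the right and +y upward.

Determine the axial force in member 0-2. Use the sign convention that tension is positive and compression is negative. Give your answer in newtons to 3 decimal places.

1261.318

N=4 nodes, M=5 members, R=3 reactions → 2N=8, M+R=8
member 0 (0-1): L=3.2866, (cx,cy)=(0.5960,0.8029)
member 1 (0-2): L=4.5090, (cx,cy)=(1.0000,0.0000)
member 2 (1-2): L=3.6697, (cx,cy)=(0.6949,-0.7191)
member 3 (1-3): L=4.4457, (cx,cy)=(0.9989,-0.0459)
member 4 (2-3): L=3.0830, (cx,cy)=(0.6134,0.7898)
solve A·x = −loads:
  F[0-1] = -455.4625 N (compression)
  F[0-2] = +1261.3182 N (tension)
  F[1-2] = -2853.8514 N (compression)
  F[1-3] = +198.3151 N (tension)
  F[2-3] = -1176.7317 N (compression)
  Rx@0 = -989.8400 N
  Ry@0 = +365.7126 N
  Ry@2 = +2981.6774 N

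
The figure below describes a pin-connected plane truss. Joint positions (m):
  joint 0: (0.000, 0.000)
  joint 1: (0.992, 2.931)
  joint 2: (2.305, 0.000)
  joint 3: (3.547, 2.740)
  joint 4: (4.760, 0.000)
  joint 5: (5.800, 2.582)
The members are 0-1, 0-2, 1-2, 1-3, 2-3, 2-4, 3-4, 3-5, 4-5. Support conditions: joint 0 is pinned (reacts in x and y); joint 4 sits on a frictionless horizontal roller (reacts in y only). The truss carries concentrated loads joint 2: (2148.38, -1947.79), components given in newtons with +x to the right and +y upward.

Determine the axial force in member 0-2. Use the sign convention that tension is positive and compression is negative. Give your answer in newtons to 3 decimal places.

N=6 nodes, M=9 members, R=3 reactions → 2N=12, M+R=12
member 0 (0-1): L=3.0943, (cx,cy)=(0.3206,0.9472)
member 1 (0-2): L=2.3050, (cx,cy)=(1.0000,0.0000)
member 2 (1-2): L=3.2117, (cx,cy)=(0.4088,-0.9126)
member 3 (1-3): L=2.5621, (cx,cy)=(0.9972,-0.0745)
member 4 (2-3): L=3.0083, (cx,cy)=(0.4129,0.9108)
member 5 (2-4): L=2.4550, (cx,cy)=(1.0000,0.0000)
member 6 (3-4): L=2.9965, (cx,cy)=(0.4048,-0.9144)
member 7 (3-5): L=2.2585, (cx,cy)=(0.9976,-0.0700)
member 8 (4-5): L=2.7836, (cx,cy)=(0.3736,0.9276)
solve A·x = −loads:
  F[0-1] = -1060.5625 N (compression)
  F[0-2] = +2488.3828 N (tension)
  F[1-2] = +1167.7342 N (tension)
  F[1-3] = -819.6807 N (compression)
  F[2-3] = +968.4907 N (tension)
  F[2-4] = +417.5576 N (tension)
  F[3-4] = -1031.4989 N (compression)
  F[3-5] = +0.0000 N (tension)
  F[4-5] = -0.0000 N (compression)
  Rx@0 = -2148.3800 N
  Ry@0 = +1004.5850 N
  Ry@4 = +943.2050 N

2488.383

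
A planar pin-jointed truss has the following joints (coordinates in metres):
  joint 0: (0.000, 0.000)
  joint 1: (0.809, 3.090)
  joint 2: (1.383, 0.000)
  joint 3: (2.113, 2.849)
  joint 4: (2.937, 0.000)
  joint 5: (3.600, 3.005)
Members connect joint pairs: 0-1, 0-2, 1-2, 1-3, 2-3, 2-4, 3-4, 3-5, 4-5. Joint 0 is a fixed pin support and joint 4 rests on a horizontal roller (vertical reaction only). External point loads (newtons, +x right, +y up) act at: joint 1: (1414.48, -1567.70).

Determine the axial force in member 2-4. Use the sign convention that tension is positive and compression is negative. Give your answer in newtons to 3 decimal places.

N=6 nodes, M=9 members, R=3 reactions → 2N=12, M+R=12
member 0 (0-1): L=3.1941, (cx,cy)=(0.2533,0.9674)
member 1 (0-2): L=1.3830, (cx,cy)=(1.0000,0.0000)
member 2 (1-2): L=3.1429, (cx,cy)=(0.1826,-0.9832)
member 3 (1-3): L=1.3261, (cx,cy)=(0.9833,-0.1817)
member 4 (2-3): L=2.9410, (cx,cy)=(0.2482,0.9687)
member 5 (2-4): L=1.5540, (cx,cy)=(1.0000,0.0000)
member 6 (3-4): L=2.9658, (cx,cy)=(0.2778,-0.9606)
member 7 (3-5): L=1.4952, (cx,cy)=(0.9945,0.1043)
member 8 (4-5): L=3.0773, (cx,cy)=(0.2155,0.9765)
solve A·x = −loads:
  F[0-1] = +364.1645 N (tension)
  F[0-2] = +1322.2460 N (tension)
  F[1-2] = -1764.8744 N (compression)
  F[1-3] = -1016.8498 N (compression)
  F[2-3] = +1791.2458 N (tension)
  F[2-4] = +555.3079 N (tension)
  F[3-4] = -1998.6823 N (compression)
  F[3-5] = -0.0000 N (compression)
  F[4-5] = +0.0000 N (tension)
  Rx@0 = -1414.4800 N
  Ry@0 = -352.2906 N
  Ry@4 = +1919.9906 N

555.308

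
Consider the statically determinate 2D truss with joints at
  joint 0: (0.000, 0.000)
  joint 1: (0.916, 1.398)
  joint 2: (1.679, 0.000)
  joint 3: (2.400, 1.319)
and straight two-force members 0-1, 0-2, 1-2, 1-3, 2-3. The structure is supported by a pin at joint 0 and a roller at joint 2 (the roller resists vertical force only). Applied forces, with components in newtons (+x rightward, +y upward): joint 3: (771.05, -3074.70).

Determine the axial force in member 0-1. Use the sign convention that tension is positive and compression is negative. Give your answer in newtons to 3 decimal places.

2302.695

N=4 nodes, M=5 members, R=3 reactions → 2N=8, M+R=8
member 0 (0-1): L=1.6714, (cx,cy)=(0.5481,0.8364)
member 1 (0-2): L=1.6790, (cx,cy)=(1.0000,0.0000)
member 2 (1-2): L=1.5927, (cx,cy)=(0.4791,-0.8778)
member 3 (1-3): L=1.4861, (cx,cy)=(0.9986,-0.0532)
member 4 (2-3): L=1.5032, (cx,cy)=(0.4796,0.8775)
solve A·x = −loads:
  F[0-1] = +2302.6950 N (tension)
  F[0-2] = -490.9538 N (compression)
  F[1-2] = -2338.7515 N (compression)
  F[1-3] = +2385.8077 N (tension)
  F[2-3] = -3359.5402 N (compression)
  Rx@0 = -771.0500 N
  Ry@0 = -1926.0713 N
  Ry@2 = +5000.7713 N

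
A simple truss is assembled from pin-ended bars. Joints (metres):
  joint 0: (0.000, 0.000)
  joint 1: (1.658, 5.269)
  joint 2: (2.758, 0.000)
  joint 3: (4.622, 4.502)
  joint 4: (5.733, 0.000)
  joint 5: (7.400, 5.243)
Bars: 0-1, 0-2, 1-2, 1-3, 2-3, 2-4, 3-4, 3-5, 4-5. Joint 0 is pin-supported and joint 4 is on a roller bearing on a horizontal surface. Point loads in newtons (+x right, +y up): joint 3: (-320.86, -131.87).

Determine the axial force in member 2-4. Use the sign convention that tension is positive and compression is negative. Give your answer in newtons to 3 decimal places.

N=6 nodes, M=9 members, R=3 reactions → 2N=12, M+R=12
member 0 (0-1): L=5.5237, (cx,cy)=(0.3002,0.9539)
member 1 (0-2): L=2.7580, (cx,cy)=(1.0000,0.0000)
member 2 (1-2): L=5.3826, (cx,cy)=(0.2044,-0.9789)
member 3 (1-3): L=3.0616, (cx,cy)=(0.9681,-0.2505)
member 4 (2-3): L=4.8726, (cx,cy)=(0.3825,0.9239)
member 5 (2-4): L=2.9750, (cx,cy)=(1.0000,0.0000)
member 6 (3-4): L=4.6371, (cx,cy)=(0.2396,-0.9709)
member 7 (3-5): L=2.8751, (cx,cy)=(0.9662,0.2577)
member 8 (4-5): L=5.5016, (cx,cy)=(0.3030,0.9530)
solve A·x = −loads:
  F[0-1] = -290.9349 N (compression)
  F[0-2] = -233.5327 N (compression)
  F[1-2] = +324.0966 N (tension)
  F[1-3] = -158.6185 N (compression)
  F[2-3] = -343.3748 N (compression)
  F[2-4] = -35.9433 N (compression)
  F[3-4] = +150.0190 N (tension)
  F[3-5] = -0.0000 N (compression)
  F[4-5] = +0.0000 N (tension)
  Rx@0 = +320.8600 N
  Ry@0 = +277.5195 N
  Ry@4 = -145.6495 N

-35.943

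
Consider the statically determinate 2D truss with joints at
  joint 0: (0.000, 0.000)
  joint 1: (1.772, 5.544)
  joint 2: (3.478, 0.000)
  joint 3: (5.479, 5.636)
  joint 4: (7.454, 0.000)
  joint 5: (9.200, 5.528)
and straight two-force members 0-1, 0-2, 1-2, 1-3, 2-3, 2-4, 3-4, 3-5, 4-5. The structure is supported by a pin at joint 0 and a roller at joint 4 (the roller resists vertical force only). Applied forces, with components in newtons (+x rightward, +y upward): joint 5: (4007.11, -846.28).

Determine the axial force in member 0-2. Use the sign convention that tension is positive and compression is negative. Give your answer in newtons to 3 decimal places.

2993.911

N=6 nodes, M=9 members, R=3 reactions → 2N=12, M+R=12
member 0 (0-1): L=5.8203, (cx,cy)=(0.3045,0.9525)
member 1 (0-2): L=3.4780, (cx,cy)=(1.0000,0.0000)
member 2 (1-2): L=5.8005, (cx,cy)=(0.2941,-0.9558)
member 3 (1-3): L=3.7081, (cx,cy)=(0.9997,0.0248)
member 4 (2-3): L=5.9807, (cx,cy)=(0.3346,0.9424)
member 5 (2-4): L=3.9760, (cx,cy)=(1.0000,0.0000)
member 6 (3-4): L=5.9720, (cx,cy)=(0.3307,-0.9437)
member 7 (3-5): L=3.7226, (cx,cy)=(0.9996,-0.0290)
member 8 (4-5): L=5.7972, (cx,cy)=(0.3012,0.9536)
solve A·x = −loads:
  F[0-1] = +3327.9486 N (tension)
  F[0-2] = +2993.9109 N (tension)
  F[1-2] = -3265.4072 N (compression)
  F[1-3] = +1974.1959 N (tension)
  F[2-3] = +3311.8511 N (tension)
  F[2-4] = +925.4509 N (tension)
  F[3-4] = -3489.2273 N (compression)
  F[3-5] = +4237.3597 N (tension)
  F[4-5] = -758.5672 N (compression)
  Rx@0 = -4007.1100 N
  Ry@0 = -3169.9636 N
  Ry@4 = +4016.2436 N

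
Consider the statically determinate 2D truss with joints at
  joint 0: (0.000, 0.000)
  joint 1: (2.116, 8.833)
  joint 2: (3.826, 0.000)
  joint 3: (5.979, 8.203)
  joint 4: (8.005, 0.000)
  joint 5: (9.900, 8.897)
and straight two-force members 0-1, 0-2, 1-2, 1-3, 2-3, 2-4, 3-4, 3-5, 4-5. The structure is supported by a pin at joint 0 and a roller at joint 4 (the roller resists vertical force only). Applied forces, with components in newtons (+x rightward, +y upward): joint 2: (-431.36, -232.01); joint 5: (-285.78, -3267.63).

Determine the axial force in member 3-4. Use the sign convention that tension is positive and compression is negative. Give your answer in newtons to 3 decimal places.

N=6 nodes, M=9 members, R=3 reactions → 2N=12, M+R=12
member 0 (0-1): L=9.0829, (cx,cy)=(0.2330,0.9725)
member 1 (0-2): L=3.8260, (cx,cy)=(1.0000,0.0000)
member 2 (1-2): L=8.9970, (cx,cy)=(0.1901,-0.9818)
member 3 (1-3): L=3.9140, (cx,cy)=(0.9870,-0.1610)
member 4 (2-3): L=8.4808, (cx,cy)=(0.2539,0.9672)
member 5 (2-4): L=4.1790, (cx,cy)=(1.0000,0.0000)
member 6 (3-4): L=8.4495, (cx,cy)=(0.2398,-0.9708)
member 7 (3-5): L=3.9819, (cx,cy)=(0.9847,0.1743)
member 8 (4-5): L=9.0966, (cx,cy)=(0.2083,0.9781)
solve A·x = −loads:
  F[0-1] = +344.2637 N (tension)
  F[0-2] = -797.3413 N (compression)
  F[1-2] = -365.8814 N (compression)
  F[1-3] = +151.7203 N (tension)
  F[2-3] = +611.2470 N (tension)
  F[2-4] = -590.6971 N (compression)
  F[3-4] = -506.1174 N (compression)
  F[3-5] = +432.8983 N (tension)
  F[4-5] = -3418.0685 N (compression)
  Rx@0 = +717.1400 N
  Ry@0 = -334.7913 N
  Ry@4 = +3834.4313 N

-506.117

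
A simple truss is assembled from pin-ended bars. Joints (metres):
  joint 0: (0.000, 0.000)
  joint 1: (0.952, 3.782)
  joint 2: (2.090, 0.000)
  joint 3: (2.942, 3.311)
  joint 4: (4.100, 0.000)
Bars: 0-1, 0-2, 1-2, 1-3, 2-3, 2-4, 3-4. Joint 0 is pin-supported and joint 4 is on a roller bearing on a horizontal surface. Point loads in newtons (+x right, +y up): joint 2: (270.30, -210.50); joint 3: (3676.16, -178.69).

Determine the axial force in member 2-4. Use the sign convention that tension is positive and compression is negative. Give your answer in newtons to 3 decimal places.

N=5 nodes, M=7 members, R=3 reactions → 2N=10, M+R=10
member 0 (0-1): L=3.9000, (cx,cy)=(0.2441,0.9697)
member 1 (0-2): L=2.0900, (cx,cy)=(1.0000,0.0000)
member 2 (1-2): L=3.9495, (cx,cy)=(0.2881,-0.9576)
member 3 (1-3): L=2.0450, (cx,cy)=(0.9731,-0.2303)
member 4 (2-3): L=3.4189, (cx,cy)=(0.2492,0.9685)
member 5 (2-4): L=2.0100, (cx,cy)=(1.0000,0.0000)
member 6 (3-4): L=3.5077, (cx,cy)=(0.3301,-0.9439)
solve A·x = −loads:
  F[0-1] = +2902.8726 N (tension)
  F[0-2] = +3237.8574 N (tension)
  F[1-2] = -3353.7222 N (compression)
  F[1-3] = +1721.2109 N (tension)
  F[2-3] = +3533.4663 N (tension)
  F[2-4] = +1120.6642 N (tension)
  F[3-4] = -3394.5682 N (compression)
  Rx@0 = -3946.4600 N
  Ry@0 = -2815.0580 N
  Ry@4 = +3204.2480 N

1120.664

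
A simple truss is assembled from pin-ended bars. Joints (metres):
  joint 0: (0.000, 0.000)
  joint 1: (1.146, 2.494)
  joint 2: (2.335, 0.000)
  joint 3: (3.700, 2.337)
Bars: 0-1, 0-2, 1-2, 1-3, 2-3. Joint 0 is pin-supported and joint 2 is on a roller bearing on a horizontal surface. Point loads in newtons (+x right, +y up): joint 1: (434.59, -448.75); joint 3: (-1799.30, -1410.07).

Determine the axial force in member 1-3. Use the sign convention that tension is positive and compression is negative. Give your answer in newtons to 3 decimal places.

N=4 nodes, M=5 members, R=3 reactions → 2N=8, M+R=8
member 0 (0-1): L=2.7447, (cx,cy)=(0.4175,0.9087)
member 1 (0-2): L=2.3350, (cx,cy)=(1.0000,0.0000)
member 2 (1-2): L=2.7629, (cx,cy)=(0.4303,-0.9027)
member 3 (1-3): L=2.5588, (cx,cy)=(0.9981,-0.0614)
member 4 (2-3): L=2.7064, (cx,cy)=(0.5044,0.8635)
solve A·x = −loads:
  F[0-1] = -815.3339 N (compression)
  F[0-2] = -1024.2814 N (compression)
  F[1-2] = +387.7541 N (tension)
  F[1-3] = -943.6630 N (compression)
  F[2-3] = -1700.0281 N (compression)
  Rx@0 = +1364.7100 N
  Ry@0 = +740.8629 N
  Ry@2 = +1117.9571 N

-943.663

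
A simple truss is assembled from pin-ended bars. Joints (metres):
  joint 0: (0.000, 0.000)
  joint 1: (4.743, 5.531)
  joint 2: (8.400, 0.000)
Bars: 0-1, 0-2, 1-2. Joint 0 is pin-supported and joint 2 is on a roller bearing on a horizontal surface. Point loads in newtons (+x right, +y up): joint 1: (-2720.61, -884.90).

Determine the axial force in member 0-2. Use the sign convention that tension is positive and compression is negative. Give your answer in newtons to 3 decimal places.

N=3 nodes, M=3 members, R=3 reactions → 2N=6, M+R=6
member 0 (0-1): L=7.2862, (cx,cy)=(0.6510,0.7591)
member 1 (0-2): L=8.4000, (cx,cy)=(1.0000,0.0000)
member 2 (1-2): L=6.6307, (cx,cy)=(0.5515,-0.8342)
solve A·x = −loads:
  F[0-1] = -2867.3526 N (compression)
  F[0-2] = -854.0756 N (compression)
  F[1-2] = +1548.5595 N (tension)
  Rx@0 = +2720.6100 N
  Ry@0 = +2176.6397 N
  Ry@2 = -1291.7397 N

-854.076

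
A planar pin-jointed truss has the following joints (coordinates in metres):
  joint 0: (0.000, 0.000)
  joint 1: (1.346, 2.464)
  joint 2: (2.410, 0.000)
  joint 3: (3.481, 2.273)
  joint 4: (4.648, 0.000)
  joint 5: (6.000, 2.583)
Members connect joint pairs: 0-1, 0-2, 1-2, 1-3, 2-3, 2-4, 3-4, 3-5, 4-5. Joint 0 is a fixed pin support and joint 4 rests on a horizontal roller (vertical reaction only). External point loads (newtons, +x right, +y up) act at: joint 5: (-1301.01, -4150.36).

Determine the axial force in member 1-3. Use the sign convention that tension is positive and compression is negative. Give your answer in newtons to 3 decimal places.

N=6 nodes, M=9 members, R=3 reactions → 2N=12, M+R=12
member 0 (0-1): L=2.8077, (cx,cy)=(0.4794,0.8776)
member 1 (0-2): L=2.4100, (cx,cy)=(1.0000,0.0000)
member 2 (1-2): L=2.6839, (cx,cy)=(0.3964,-0.9181)
member 3 (1-3): L=2.1435, (cx,cy)=(0.9960,-0.0891)
member 4 (2-3): L=2.5127, (cx,cy)=(0.4262,0.9046)
member 5 (2-4): L=2.2380, (cx,cy)=(1.0000,0.0000)
member 6 (3-4): L=2.5551, (cx,cy)=(0.4567,-0.8896)
member 7 (3-5): L=2.5380, (cx,cy)=(0.9925,0.1221)
member 8 (4-5): L=2.9154, (cx,cy)=(0.4637,0.8860)
solve A·x = −loads:
  F[0-1] = +551.7876 N (tension)
  F[0-2] = -1565.5375 N (compression)
  F[1-2] = -575.4741 N (compression)
  F[1-3] = +494.6338 N (tension)
  F[2-3] = +584.0312 N (tension)
  F[2-4] = -2042.6124 N (compression)
  F[3-4] = -415.4974 N (compression)
  F[3-5] = +938.4020 N (tension)
  F[4-5] = -4813.8961 N (compression)
  Rx@0 = +1301.0100 N
  Ry@0 = -484.2465 N
  Ry@4 = +4634.6065 N

494.634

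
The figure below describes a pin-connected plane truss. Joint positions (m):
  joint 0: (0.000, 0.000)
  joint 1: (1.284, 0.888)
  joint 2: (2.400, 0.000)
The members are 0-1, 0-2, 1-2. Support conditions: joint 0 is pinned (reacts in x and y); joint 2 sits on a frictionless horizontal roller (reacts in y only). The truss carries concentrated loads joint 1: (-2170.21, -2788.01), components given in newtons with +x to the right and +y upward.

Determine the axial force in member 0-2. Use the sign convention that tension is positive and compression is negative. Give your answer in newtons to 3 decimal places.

865.412

N=3 nodes, M=3 members, R=3 reactions → 2N=6, M+R=6
member 0 (0-1): L=1.5612, (cx,cy)=(0.8225,0.5688)
member 1 (0-2): L=2.4000, (cx,cy)=(1.0000,0.0000)
member 2 (1-2): L=1.4262, (cx,cy)=(0.7825,-0.6226)
solve A·x = −loads:
  F[0-1] = -3690.8662 N (compression)
  F[0-2] = +865.4123 N (tension)
  F[1-2] = -1105.9471 N (compression)
  Rx@0 = +2170.2100 N
  Ry@0 = +2099.4024 N
  Ry@2 = +688.6077 N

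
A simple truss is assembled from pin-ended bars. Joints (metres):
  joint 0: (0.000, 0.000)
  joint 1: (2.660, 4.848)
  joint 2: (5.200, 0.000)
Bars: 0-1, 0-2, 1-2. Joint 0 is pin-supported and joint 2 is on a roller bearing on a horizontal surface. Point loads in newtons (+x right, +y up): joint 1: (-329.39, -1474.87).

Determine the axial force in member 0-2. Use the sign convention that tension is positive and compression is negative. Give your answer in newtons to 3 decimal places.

234.384

N=3 nodes, M=3 members, R=3 reactions → 2N=6, M+R=6
member 0 (0-1): L=5.5298, (cx,cy)=(0.4810,0.8767)
member 1 (0-2): L=5.2000, (cx,cy)=(1.0000,0.0000)
member 2 (1-2): L=5.4731, (cx,cy)=(0.4641,-0.8858)
solve A·x = −loads:
  F[0-1] = -1172.0146 N (compression)
  F[0-2] = +234.3841 N (tension)
  F[1-2] = -505.0414 N (compression)
  Rx@0 = +329.3900 N
  Ry@0 = +1027.5101 N
  Ry@2 = +447.3599 N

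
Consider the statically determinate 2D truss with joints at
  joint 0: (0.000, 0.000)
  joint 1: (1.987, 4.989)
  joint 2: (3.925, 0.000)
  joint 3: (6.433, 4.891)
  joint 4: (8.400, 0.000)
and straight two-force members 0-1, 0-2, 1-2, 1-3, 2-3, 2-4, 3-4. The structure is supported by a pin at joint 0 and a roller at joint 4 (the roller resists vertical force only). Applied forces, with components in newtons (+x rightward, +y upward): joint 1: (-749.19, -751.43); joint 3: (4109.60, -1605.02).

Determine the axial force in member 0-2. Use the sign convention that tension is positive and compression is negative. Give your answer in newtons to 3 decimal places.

N=5 nodes, M=7 members, R=3 reactions → 2N=10, M+R=10
member 0 (0-1): L=5.3701, (cx,cy)=(0.3700,0.9290)
member 1 (0-2): L=3.9250, (cx,cy)=(1.0000,0.0000)
member 2 (1-2): L=5.3522, (cx,cy)=(0.3621,-0.9321)
member 3 (1-3): L=4.4471, (cx,cy)=(0.9998,-0.0220)
member 4 (2-3): L=5.4965, (cx,cy)=(0.4563,0.8898)
member 5 (2-4): L=4.4750, (cx,cy)=(1.0000,0.0000)
member 6 (3-4): L=5.2717, (cx,cy)=(0.3731,-0.9278)
solve A·x = −loads:
  F[0-1] = +1074.6448 N (tension)
  F[0-2] = +2962.7810 N (tension)
  F[1-2] = -1920.7535 N (compression)
  F[1-3] = +1842.7610 N (tension)
  F[2-3] = +2012.0793 N (tension)
  F[2-4] = +1349.2007 N (tension)
  F[3-4] = -3615.9637 N (compression)
  Rx@0 = -3360.4100 N
  Ry@0 = -998.3750 N
  Ry@4 = +3354.8250 N

2962.781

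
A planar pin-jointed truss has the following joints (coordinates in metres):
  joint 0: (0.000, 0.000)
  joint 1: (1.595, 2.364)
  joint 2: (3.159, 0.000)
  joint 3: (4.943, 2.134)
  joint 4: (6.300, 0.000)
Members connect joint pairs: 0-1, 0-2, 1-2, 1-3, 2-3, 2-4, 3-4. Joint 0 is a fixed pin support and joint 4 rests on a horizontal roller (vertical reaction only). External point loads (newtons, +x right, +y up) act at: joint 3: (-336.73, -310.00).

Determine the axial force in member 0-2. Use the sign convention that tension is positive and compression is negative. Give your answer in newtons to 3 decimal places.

-214.721

N=5 nodes, M=7 members, R=3 reactions → 2N=10, M+R=10
member 0 (0-1): L=2.8518, (cx,cy)=(0.5593,0.8290)
member 1 (0-2): L=3.1590, (cx,cy)=(1.0000,0.0000)
member 2 (1-2): L=2.8345, (cx,cy)=(0.5518,-0.8340)
member 3 (1-3): L=3.3559, (cx,cy)=(0.9976,-0.0685)
member 4 (2-3): L=2.7815, (cx,cy)=(0.6414,0.7672)
member 5 (2-4): L=3.1410, (cx,cy)=(1.0000,0.0000)
member 6 (3-4): L=2.5289, (cx,cy)=(0.5366,-0.8438)
solve A·x = −loads:
  F[0-1] = -218.1445 N (compression)
  F[0-2] = -214.7209 N (compression)
  F[1-2] = +237.6797 N (tension)
  F[1-3] = -253.7493 N (compression)
  F[2-3] = -258.3679 N (compression)
  F[2-4] = +82.1363 N (tension)
  F[3-4] = -153.0697 N (compression)
  Rx@0 = +336.7300 N
  Ry@0 = +180.8336 N
  Ry@4 = +129.1664 N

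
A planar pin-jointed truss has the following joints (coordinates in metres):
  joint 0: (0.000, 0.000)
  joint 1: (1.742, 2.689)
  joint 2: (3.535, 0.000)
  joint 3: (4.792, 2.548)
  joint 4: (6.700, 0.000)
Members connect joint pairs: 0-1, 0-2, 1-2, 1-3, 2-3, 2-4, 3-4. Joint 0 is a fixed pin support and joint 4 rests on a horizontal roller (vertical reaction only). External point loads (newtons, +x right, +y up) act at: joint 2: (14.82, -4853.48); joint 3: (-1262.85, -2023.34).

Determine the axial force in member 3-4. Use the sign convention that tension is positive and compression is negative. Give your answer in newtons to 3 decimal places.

-4407.053

N=5 nodes, M=7 members, R=3 reactions → 2N=10, M+R=10
member 0 (0-1): L=3.2039, (cx,cy)=(0.5437,0.8393)
member 1 (0-2): L=3.5350, (cx,cy)=(1.0000,0.0000)
member 2 (1-2): L=3.2320, (cx,cy)=(0.5548,-0.8320)
member 3 (1-3): L=3.0533, (cx,cy)=(0.9989,-0.0462)
member 4 (2-3): L=2.8412, (cx,cy)=(0.4424,0.8968)
member 5 (2-4): L=3.1650, (cx,cy)=(1.0000,0.0000)
member 6 (3-4): L=3.1832, (cx,cy)=(0.5994,-0.8005)
solve A·x = −loads:
  F[0-1] = -3990.5598 N (compression)
  F[0-2] = +921.6539 N (tension)
  F[1-2] = +4277.8734 N (tension)
  F[1-3] = -4547.7785 N (compression)
  F[2-3] = +1443.2055 N (tension)
  F[2-4] = +2641.5729 N (tension)
  F[3-4] = -4407.0531 N (compression)
  Rx@0 = +1248.0300 N
  Ry@0 = +3349.1849 N
  Ry@4 = +3527.6351 N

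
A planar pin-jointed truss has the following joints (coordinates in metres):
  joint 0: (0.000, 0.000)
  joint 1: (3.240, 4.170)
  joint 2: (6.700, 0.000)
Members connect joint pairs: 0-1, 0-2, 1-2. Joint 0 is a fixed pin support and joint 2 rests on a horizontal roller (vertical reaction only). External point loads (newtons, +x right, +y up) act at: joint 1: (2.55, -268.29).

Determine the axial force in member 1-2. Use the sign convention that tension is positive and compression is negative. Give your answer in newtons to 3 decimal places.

-170.648

N=3 nodes, M=3 members, R=3 reactions → 2N=6, M+R=6
member 0 (0-1): L=5.2808, (cx,cy)=(0.6135,0.7897)
member 1 (0-2): L=6.7000, (cx,cy)=(1.0000,0.0000)
member 2 (1-2): L=5.4185, (cx,cy)=(0.6385,-0.7696)
solve A·x = −loads:
  F[0-1] = -173.4456 N (compression)
  F[0-2] = +108.9670 N (tension)
  F[1-2] = -170.6478 N (compression)
  Rx@0 = -2.5500 N
  Ry@0 = +136.9627 N
  Ry@2 = +131.3273 N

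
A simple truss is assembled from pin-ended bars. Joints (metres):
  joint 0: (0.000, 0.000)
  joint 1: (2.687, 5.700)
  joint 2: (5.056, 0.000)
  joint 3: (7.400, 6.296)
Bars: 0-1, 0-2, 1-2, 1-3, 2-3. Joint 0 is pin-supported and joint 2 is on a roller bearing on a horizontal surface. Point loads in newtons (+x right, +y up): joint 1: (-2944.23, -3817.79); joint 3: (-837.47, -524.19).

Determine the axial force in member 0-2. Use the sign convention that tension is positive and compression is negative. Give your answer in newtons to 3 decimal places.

-996.684

N=4 nodes, M=5 members, R=3 reactions → 2N=8, M+R=8
member 0 (0-1): L=6.3016, (cx,cy)=(0.4264,0.9045)
member 1 (0-2): L=5.0560, (cx,cy)=(1.0000,0.0000)
member 2 (1-2): L=6.1727, (cx,cy)=(0.3838,-0.9234)
member 3 (1-3): L=4.7505, (cx,cy)=(0.9921,0.1255)
member 4 (2-3): L=6.7182, (cx,cy)=(0.3489,0.9372)
solve A·x = −loads:
  F[0-1] = -6531.4535 N (compression)
  F[0-2] = -996.6838 N (compression)
  F[1-2] = +2171.1587 N (tension)
  F[1-3] = -679.4170 N (compression)
  F[2-3] = -468.3847 N (compression)
  Rx@0 = +3781.7000 N
  Ry@0 = +5907.9243 N
  Ry@2 = -1565.9443 N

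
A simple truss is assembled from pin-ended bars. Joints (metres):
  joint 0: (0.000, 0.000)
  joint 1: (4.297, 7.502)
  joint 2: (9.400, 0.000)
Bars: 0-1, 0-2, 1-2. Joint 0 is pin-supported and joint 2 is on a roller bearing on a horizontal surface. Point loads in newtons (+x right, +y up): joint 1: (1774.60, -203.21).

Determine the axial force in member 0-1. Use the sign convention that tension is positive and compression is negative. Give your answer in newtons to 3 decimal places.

N=3 nodes, M=3 members, R=3 reactions → 2N=6, M+R=6
member 0 (0-1): L=8.6455, (cx,cy)=(0.4970,0.8677)
member 1 (0-2): L=9.4000, (cx,cy)=(1.0000,0.0000)
member 2 (1-2): L=9.0731, (cx,cy)=(0.5624,-0.8268)
solve A·x = −loads:
  F[0-1] = +1505.0231 N (tension)
  F[0-2] = +1026.5687 N (tension)
  F[1-2] = -1825.2265 N (compression)
  Rx@0 = -1774.6000 N
  Ry@0 = -1305.9647 N
  Ry@2 = +1509.1747 N

1505.023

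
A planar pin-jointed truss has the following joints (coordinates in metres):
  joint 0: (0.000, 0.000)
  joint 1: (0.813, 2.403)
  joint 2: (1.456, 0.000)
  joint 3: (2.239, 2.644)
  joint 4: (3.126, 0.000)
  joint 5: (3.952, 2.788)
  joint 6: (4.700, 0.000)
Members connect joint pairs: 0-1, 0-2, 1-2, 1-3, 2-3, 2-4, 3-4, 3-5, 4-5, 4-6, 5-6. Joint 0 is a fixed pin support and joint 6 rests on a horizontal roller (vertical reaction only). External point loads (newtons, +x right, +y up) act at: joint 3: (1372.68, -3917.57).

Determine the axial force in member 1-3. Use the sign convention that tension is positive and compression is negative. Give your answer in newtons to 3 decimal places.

N=7 nodes, M=11 members, R=3 reactions → 2N=14, M+R=14
member 0 (0-1): L=2.5368, (cx,cy)=(0.3205,0.9473)
member 1 (0-2): L=1.4560, (cx,cy)=(1.0000,0.0000)
member 2 (1-2): L=2.4875, (cx,cy)=(0.2585,-0.9660)
member 3 (1-3): L=1.4462, (cx,cy)=(0.9860,0.1666)
member 4 (2-3): L=2.7575, (cx,cy)=(0.2840,0.9588)
member 5 (2-4): L=1.6700, (cx,cy)=(1.0000,0.0000)
member 6 (3-4): L=2.7888, (cx,cy)=(0.3181,-0.9481)
member 7 (3-5): L=1.7190, (cx,cy)=(0.9965,0.0838)
member 8 (4-5): L=2.9078, (cx,cy)=(0.2841,0.9588)
member 9 (4-6): L=1.5740, (cx,cy)=(1.0000,0.0000)
member 10 (5-6): L=2.8866, (cx,cy)=(0.2591,-0.9658)
solve A·x = −loads:
  F[0-1] = -1350.3242 N (compression)
  F[0-2] = +1805.4345 N (tension)
  F[1-2] = +1194.3780 N (tension)
  F[1-3] = -752.0019 N (compression)
  F[2-3] = -1203.3169 N (compression)
  F[2-4] = +2455.8520 N (tension)
  F[3-4] = -2918.4347 N (compression)
  F[3-5] = -1533.0146 N (compression)
  F[4-5] = +2885.7651 N (tension)
  F[4-6] = +707.8820 N (tension)
  F[5-6] = -2731.7790 N (compression)
  Rx@0 = -1372.6800 N
  Ry@0 = +1279.1008 N
  Ry@6 = +2638.4692 N

-752.002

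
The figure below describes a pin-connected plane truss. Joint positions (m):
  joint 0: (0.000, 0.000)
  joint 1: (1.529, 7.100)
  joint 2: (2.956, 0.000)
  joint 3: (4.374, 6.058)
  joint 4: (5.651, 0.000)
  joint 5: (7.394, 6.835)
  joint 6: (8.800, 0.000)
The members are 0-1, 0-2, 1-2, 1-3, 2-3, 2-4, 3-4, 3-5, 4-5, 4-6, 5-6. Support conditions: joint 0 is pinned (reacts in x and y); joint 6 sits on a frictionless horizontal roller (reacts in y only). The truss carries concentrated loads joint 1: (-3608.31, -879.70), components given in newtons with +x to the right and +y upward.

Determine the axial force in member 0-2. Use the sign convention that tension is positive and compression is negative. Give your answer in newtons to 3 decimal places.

N=7 nodes, M=11 members, R=3 reactions → 2N=14, M+R=14
member 0 (0-1): L=7.2628, (cx,cy)=(0.2105,0.9776)
member 1 (0-2): L=2.9560, (cx,cy)=(1.0000,0.0000)
member 2 (1-2): L=7.2420, (cx,cy)=(0.1970,-0.9804)
member 3 (1-3): L=3.0298, (cx,cy)=(0.9390,-0.3439)
member 4 (2-3): L=6.2217, (cx,cy)=(0.2279,0.9737)
member 5 (2-4): L=2.6950, (cx,cy)=(1.0000,0.0000)
member 6 (3-4): L=6.1911, (cx,cy)=(0.2063,-0.9785)
member 7 (3-5): L=3.1184, (cx,cy)=(0.9685,0.2492)
member 8 (4-5): L=7.0537, (cx,cy)=(0.2471,0.9690)
member 9 (4-6): L=3.1490, (cx,cy)=(1.0000,0.0000)
member 10 (5-6): L=6.9781, (cx,cy)=(0.2015,-0.9795)
solve A·x = −loads:
  F[0-1] = -3721.5075 N (compression)
  F[0-2] = -2824.8370 N (compression)
  F[1-2] = +1897.9733 N (tension)
  F[1-3] = +2610.0619 N (tension)
  F[2-3] = -1911.0573 N (compression)
  F[2-4] = -2015.3001 N (compression)
  F[3-4] = +3176.6380 N (tension)
  F[3-5] = +1404.3720 N (tension)
  F[4-5] = -3207.8060 N (compression)
  F[4-6] = -567.4197 N (compression)
  F[5-6] = +2816.1584 N (tension)
  Rx@0 = +3608.3100 N
  Ry@0 = +3638.1022 N
  Ry@6 = -2758.4022 N

-2824.837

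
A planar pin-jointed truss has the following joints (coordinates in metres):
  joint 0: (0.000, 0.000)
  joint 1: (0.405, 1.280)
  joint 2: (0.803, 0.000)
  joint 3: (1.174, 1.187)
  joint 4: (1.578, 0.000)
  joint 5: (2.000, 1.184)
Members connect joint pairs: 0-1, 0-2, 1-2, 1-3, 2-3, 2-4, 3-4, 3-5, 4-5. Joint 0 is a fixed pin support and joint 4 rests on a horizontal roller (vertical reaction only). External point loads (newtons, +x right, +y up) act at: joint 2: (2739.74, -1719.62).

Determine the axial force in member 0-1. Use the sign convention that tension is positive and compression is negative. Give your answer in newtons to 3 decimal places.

-885.821

N=6 nodes, M=9 members, R=3 reactions → 2N=12, M+R=12
member 0 (0-1): L=1.3425, (cx,cy)=(0.3017,0.9534)
member 1 (0-2): L=0.8030, (cx,cy)=(1.0000,0.0000)
member 2 (1-2): L=1.3404, (cx,cy)=(0.2969,-0.9549)
member 3 (1-3): L=0.7746, (cx,cy)=(0.9928,-0.1201)
member 4 (2-3): L=1.2436, (cx,cy)=(0.2983,0.9545)
member 5 (2-4): L=0.7750, (cx,cy)=(1.0000,0.0000)
member 6 (3-4): L=1.2539, (cx,cy)=(0.3222,-0.9467)
member 7 (3-5): L=0.8260, (cx,cy)=(1.0000,-0.0036)
member 8 (4-5): L=1.2570, (cx,cy)=(0.3357,0.9420)
solve A·x = −loads:
  F[0-1] = -885.8207 N (compression)
  F[0-2] = +3006.9620 N (tension)
  F[1-2] = +954.1613 N (tension)
  F[1-3] = -554.5385 N (compression)
  F[2-3] = +847.0580 N (tension)
  F[2-4] = +297.8322 N (tension)
  F[3-4] = -924.3621 N (compression)
  F[3-5] = -0.0000 N (tension)
  F[4-5] = +0.0000 N (tension)
  Rx@0 = -2739.7400 N
  Ry@0 = +844.5535 N
  Ry@4 = +875.0665 N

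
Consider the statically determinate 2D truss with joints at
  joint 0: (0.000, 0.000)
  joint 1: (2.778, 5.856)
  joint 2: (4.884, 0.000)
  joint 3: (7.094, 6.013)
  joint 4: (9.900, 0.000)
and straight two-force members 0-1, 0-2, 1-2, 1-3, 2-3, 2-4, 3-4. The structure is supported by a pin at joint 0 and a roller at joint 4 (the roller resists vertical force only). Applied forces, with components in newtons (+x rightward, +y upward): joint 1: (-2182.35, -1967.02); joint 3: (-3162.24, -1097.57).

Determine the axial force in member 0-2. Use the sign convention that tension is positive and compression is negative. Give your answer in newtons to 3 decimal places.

N=5 nodes, M=7 members, R=3 reactions → 2N=10, M+R=10
member 0 (0-1): L=6.4815, (cx,cy)=(0.4286,0.9035)
member 1 (0-2): L=4.8840, (cx,cy)=(1.0000,0.0000)
member 2 (1-2): L=6.2232, (cx,cy)=(0.3384,-0.9410)
member 3 (1-3): L=4.3189, (cx,cy)=(0.9993,0.0364)
member 4 (2-3): L=6.4063, (cx,cy)=(0.3450,0.9386)
member 5 (2-4): L=5.0160, (cx,cy)=(1.0000,0.0000)
member 6 (3-4): L=6.6355, (cx,cy)=(0.4229,-0.9062)
solve A·x = −loads:
  F[0-1] = -5465.1313 N (compression)
  F[0-2] = -3002.2152 N (compression)
  F[1-2] = +3110.0802 N (tension)
  F[1-3] = -1213.3158 N (compression)
  F[2-3] = -3117.9861 N (compression)
  F[2-4] = -874.1000 N (compression)
  F[3-4] = +2067.0302 N (tension)
  Rx@0 = +5344.5900 N
  Ry@0 = +4937.7059 N
  Ry@4 = -1873.1159 N

-3002.215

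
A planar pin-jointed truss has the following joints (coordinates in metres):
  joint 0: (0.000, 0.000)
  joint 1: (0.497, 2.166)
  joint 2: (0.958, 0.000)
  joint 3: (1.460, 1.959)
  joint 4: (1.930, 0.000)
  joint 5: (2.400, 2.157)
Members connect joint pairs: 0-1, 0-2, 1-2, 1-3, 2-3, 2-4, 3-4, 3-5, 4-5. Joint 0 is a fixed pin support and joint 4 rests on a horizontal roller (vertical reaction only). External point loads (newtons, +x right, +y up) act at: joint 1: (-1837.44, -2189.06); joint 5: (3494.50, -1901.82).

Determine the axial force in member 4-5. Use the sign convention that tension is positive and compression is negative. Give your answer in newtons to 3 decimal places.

N=6 nodes, M=9 members, R=3 reactions → 2N=12, M+R=12
member 0 (0-1): L=2.2223, (cx,cy)=(0.2236,0.9747)
member 1 (0-2): L=0.9580, (cx,cy)=(1.0000,0.0000)
member 2 (1-2): L=2.2145, (cx,cy)=(0.2082,-0.9781)
member 3 (1-3): L=0.9850, (cx,cy)=(0.9777,-0.2102)
member 4 (2-3): L=2.0223, (cx,cy)=(0.2482,0.9687)
member 5 (2-4): L=0.9720, (cx,cy)=(1.0000,0.0000)
member 6 (3-4): L=2.0146, (cx,cy)=(0.2333,-0.9724)
member 7 (3-5): L=0.9606, (cx,cy)=(0.9785,0.2061)
member 8 (4-5): L=2.2076, (cx,cy)=(0.2129,0.9771)
solve A·x = −loads:
  F[0-1] = +698.8801 N (tension)
  F[0-2] = +1500.7601 N (tension)
  F[1-2] = -3534.3835 N (compression)
  F[1-3] = +2791.8456 N (tension)
  F[2-3] = +3568.6501 N (tension)
  F[2-4] = -120.8548 N (compression)
  F[3-4] = -2064.2285 N (compression)
  F[3-5] = +4186.8359 N (tension)
  F[4-5] = -2829.6641 N (compression)
  Rx@0 = -1657.0600 N
  Ry@0 = -681.1782 N
  Ry@4 = +4772.0582 N

-2829.664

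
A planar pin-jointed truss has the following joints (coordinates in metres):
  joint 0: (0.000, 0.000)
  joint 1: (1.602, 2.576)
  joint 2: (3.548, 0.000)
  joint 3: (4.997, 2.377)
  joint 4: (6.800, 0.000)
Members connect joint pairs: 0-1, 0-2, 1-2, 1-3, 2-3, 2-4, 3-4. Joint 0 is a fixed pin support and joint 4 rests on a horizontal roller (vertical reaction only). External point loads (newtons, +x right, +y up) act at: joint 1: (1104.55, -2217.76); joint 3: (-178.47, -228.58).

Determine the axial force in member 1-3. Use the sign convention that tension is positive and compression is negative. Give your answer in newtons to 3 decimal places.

-1422.545

N=5 nodes, M=7 members, R=3 reactions → 2N=10, M+R=10
member 0 (0-1): L=3.0335, (cx,cy)=(0.5281,0.8492)
member 1 (0-2): L=3.5480, (cx,cy)=(1.0000,0.0000)
member 2 (1-2): L=3.2284, (cx,cy)=(0.6028,-0.7979)
member 3 (1-3): L=3.4008, (cx,cy)=(0.9983,-0.0585)
member 4 (2-3): L=2.7838, (cx,cy)=(0.5205,0.8539)
member 5 (2-4): L=3.2520, (cx,cy)=(1.0000,0.0000)
member 6 (3-4): L=2.9834, (cx,cy)=(0.6043,-0.7967)
solve A·x = −loads:
  F[0-1] = -1648.4644 N (compression)
  F[0-2] = +1796.6360 N (tension)
  F[1-2] = -920.7439 N (compression)
  F[1-3] = -1422.5451 N (compression)
  F[2-3] = +860.4168 N (tension)
  F[2-4] = +793.7862 N (tension)
  F[3-4] = -1313.4868 N (compression)
  Rx@0 = -926.0800 N
  Ry@0 = +1399.8454 N
  Ry@4 = +1046.4946 N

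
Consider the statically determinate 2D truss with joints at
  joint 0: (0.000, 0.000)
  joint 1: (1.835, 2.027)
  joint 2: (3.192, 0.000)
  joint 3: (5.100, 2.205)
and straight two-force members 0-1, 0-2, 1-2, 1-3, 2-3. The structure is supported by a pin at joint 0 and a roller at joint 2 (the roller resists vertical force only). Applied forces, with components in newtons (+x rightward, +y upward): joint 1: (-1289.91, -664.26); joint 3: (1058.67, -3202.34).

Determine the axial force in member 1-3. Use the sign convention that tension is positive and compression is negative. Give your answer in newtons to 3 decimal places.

N=4 nodes, M=5 members, R=3 reactions → 2N=8, M+R=8
member 0 (0-1): L=2.7342, (cx,cy)=(0.6711,0.7413)
member 1 (0-2): L=3.1920, (cx,cy)=(1.0000,0.0000)
member 2 (1-2): L=2.4393, (cx,cy)=(0.5563,-0.8310)
member 3 (1-3): L=3.2698, (cx,cy)=(0.9985,0.0544)
member 4 (2-3): L=2.9159, (cx,cy)=(0.6543,0.7562)
solve A·x = −loads:
  F[0-1] = +2082.6735 N (tension)
  F[0-2] = -1628.9721 N (compression)
  F[1-2] = -2393.7116 N (compression)
  F[1-3] = +4025.2503 N (tension)
  F[2-3] = -4524.5576 N (compression)
  Rx@0 = +231.2400 N
  Ry@0 = -1543.9798 N
  Ry@2 = +5410.5798 N

4025.250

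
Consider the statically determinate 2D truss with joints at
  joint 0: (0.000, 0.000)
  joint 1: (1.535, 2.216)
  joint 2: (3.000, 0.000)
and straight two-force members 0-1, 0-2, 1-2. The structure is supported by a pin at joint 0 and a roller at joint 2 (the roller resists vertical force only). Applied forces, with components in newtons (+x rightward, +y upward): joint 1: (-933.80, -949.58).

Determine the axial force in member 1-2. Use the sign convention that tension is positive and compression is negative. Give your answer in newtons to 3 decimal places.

N=3 nodes, M=3 members, R=3 reactions → 2N=6, M+R=6
member 0 (0-1): L=2.6957, (cx,cy)=(0.5694,0.8220)
member 1 (0-2): L=3.0000, (cx,cy)=(1.0000,0.0000)
member 2 (1-2): L=2.6565, (cx,cy)=(0.5515,-0.8342)
solve A·x = −loads:
  F[0-1] = -1403.1812 N (compression)
  F[0-2] = -134.7975 N (compression)
  F[1-2] = +244.4278 N (tension)
  Rx@0 = +933.8000 N
  Ry@0 = +1153.4785 N
  Ry@2 = -203.8985 N

244.428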